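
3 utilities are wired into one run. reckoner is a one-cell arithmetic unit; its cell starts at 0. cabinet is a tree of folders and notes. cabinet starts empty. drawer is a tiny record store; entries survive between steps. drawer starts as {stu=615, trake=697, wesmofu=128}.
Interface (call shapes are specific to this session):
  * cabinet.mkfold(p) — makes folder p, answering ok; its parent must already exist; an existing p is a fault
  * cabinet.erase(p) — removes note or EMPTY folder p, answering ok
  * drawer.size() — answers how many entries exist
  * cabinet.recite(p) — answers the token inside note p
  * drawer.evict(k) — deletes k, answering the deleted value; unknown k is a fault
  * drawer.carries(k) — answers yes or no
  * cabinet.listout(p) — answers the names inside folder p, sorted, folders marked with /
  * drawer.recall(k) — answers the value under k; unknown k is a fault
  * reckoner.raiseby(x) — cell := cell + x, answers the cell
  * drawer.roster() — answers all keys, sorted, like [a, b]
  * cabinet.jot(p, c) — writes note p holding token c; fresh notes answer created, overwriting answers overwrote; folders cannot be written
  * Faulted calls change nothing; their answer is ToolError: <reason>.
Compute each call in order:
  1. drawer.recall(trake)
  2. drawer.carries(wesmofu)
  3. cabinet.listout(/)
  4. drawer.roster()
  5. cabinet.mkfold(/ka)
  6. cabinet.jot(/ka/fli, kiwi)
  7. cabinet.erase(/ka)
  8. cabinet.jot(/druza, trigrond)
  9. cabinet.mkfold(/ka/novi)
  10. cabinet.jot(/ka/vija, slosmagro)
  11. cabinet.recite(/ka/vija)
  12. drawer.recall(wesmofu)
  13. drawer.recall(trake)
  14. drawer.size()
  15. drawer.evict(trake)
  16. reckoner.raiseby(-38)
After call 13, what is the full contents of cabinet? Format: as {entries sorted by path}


Answer: {druza=trigrond, ka/, ka/fli=kiwi, ka/novi/, ka/vija=slosmagro}

Derivation:
% drawer.recall trake
[out] 697
% drawer.carries wesmofu
[out] yes
% cabinet.listout /
[out] []
% drawer.roster
[out] [stu, trake, wesmofu]
% cabinet.mkfold /ka
[out] ok
% cabinet.jot /ka/fli kiwi
[out] created
% cabinet.erase /ka
[out] ToolError: not empty
% cabinet.jot /druza trigrond
[out] created
% cabinet.mkfold /ka/novi
[out] ok
% cabinet.jot /ka/vija slosmagro
[out] created
% cabinet.recite /ka/vija
[out] slosmagro
% drawer.recall wesmofu
[out] 128
% drawer.recall trake
[out] 697
% drawer.size
[out] 3
% drawer.evict trake
[out] 697
% reckoner.raiseby -38
[out] -38


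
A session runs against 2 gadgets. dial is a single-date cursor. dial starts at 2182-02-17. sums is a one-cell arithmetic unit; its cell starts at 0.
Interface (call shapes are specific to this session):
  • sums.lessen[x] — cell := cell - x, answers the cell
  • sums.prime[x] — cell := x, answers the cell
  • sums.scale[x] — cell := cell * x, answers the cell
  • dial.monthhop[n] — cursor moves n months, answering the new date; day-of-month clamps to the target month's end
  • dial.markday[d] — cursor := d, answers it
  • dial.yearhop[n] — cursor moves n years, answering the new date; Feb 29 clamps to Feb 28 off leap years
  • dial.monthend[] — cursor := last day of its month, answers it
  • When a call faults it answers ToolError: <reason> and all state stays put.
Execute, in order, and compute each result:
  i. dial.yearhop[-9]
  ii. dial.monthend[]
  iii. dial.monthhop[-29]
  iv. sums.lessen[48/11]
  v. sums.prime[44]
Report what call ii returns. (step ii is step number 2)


Then yearhop using n='-9', and get 2173-02-17.
Then monthend: 2173-02-28.
I run monthhop using n='-29', and get 2170-09-28.
I invoke lessen using x='48/11', and get -48/11.
Next I call prime using x='44', yielding 44.

Answer: 2173-02-28


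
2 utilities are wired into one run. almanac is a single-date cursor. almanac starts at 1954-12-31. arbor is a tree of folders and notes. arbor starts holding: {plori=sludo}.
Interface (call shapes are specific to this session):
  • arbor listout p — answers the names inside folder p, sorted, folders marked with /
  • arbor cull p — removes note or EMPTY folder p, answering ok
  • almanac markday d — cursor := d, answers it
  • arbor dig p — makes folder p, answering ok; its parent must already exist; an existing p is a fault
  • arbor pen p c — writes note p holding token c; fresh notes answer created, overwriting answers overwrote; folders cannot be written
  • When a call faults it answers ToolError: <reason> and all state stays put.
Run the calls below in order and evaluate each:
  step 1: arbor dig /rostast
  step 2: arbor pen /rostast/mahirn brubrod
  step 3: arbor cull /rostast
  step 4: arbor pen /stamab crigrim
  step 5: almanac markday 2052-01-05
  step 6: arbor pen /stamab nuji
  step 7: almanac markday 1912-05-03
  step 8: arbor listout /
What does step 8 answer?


Answer: [plori, rostast/, stamab]

Derivation:
# 1. arbor dig(p='/rostast') : ok
# 2. arbor pen(p='/rostast/mahirn', c='brubrod') : created
# 3. arbor cull(p='/rostast') : ToolError: not empty
# 4. arbor pen(p='/stamab', c='crigrim') : created
# 5. almanac markday(d='2052-01-05') : 2052-01-05
# 6. arbor pen(p='/stamab', c='nuji') : overwrote
# 7. almanac markday(d='1912-05-03') : 1912-05-03
# 8. arbor listout(p='/') : [plori, rostast/, stamab]


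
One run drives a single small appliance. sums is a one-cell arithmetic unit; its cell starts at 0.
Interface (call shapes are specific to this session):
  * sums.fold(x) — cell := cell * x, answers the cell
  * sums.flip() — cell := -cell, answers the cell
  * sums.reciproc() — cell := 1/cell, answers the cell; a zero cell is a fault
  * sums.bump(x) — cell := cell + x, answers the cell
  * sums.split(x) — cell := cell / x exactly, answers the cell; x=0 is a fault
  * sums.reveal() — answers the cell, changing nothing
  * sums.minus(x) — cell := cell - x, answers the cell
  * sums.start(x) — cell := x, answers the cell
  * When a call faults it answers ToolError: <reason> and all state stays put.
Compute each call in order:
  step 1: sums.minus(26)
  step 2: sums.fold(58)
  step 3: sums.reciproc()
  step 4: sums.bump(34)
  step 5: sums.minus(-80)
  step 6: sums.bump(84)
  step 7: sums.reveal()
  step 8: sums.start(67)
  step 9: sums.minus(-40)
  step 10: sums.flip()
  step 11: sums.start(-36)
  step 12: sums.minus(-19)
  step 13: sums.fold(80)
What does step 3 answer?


[in] sums.minus x=26
:: -26
[in] sums.fold x=58
:: -1508
[in] sums.reciproc
:: -1/1508
[in] sums.bump x=34
:: 51271/1508
[in] sums.minus x=-80
:: 171911/1508
[in] sums.bump x=84
:: 298583/1508
[in] sums.reveal
:: 298583/1508
[in] sums.start x=67
:: 67
[in] sums.minus x=-40
:: 107
[in] sums.flip
:: -107
[in] sums.start x=-36
:: -36
[in] sums.minus x=-19
:: -17
[in] sums.fold x=80
:: -1360

Answer: -1/1508


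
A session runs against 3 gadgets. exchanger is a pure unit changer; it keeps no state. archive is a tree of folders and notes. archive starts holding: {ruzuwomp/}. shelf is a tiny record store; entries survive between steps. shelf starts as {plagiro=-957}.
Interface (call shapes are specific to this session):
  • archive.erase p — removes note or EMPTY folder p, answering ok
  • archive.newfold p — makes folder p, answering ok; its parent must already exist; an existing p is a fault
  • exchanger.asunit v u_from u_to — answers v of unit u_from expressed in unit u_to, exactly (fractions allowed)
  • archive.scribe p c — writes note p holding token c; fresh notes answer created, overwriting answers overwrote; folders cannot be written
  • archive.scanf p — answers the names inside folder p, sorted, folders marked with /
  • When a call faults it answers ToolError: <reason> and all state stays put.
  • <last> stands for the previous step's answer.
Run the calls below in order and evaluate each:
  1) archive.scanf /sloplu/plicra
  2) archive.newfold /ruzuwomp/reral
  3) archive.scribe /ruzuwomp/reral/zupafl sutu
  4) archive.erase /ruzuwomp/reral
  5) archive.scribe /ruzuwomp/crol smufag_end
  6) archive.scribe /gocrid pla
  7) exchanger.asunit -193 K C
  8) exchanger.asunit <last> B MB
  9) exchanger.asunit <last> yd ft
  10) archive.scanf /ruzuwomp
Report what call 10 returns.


Answer: [crol, reral/]

Derivation:
> scanf p=/sloplu/plicra
= ToolError: not found
> newfold p=/ruzuwomp/reral
= ok
> scribe p=/ruzuwomp/reral/zupafl c=sutu
= created
> erase p=/ruzuwomp/reral
= ToolError: not empty
> scribe p=/ruzuwomp/crol c=smufag_end
= created
> scribe p=/gocrid c=pla
= created
> asunit v=-193 u_from=K u_to=C
= -9323/20
> asunit v=<last> u_from=B u_to=MB
= -9323/20000000
> asunit v=<last> u_from=yd u_to=ft
= -27969/20000000
> scanf p=/ruzuwomp
= [crol, reral/]


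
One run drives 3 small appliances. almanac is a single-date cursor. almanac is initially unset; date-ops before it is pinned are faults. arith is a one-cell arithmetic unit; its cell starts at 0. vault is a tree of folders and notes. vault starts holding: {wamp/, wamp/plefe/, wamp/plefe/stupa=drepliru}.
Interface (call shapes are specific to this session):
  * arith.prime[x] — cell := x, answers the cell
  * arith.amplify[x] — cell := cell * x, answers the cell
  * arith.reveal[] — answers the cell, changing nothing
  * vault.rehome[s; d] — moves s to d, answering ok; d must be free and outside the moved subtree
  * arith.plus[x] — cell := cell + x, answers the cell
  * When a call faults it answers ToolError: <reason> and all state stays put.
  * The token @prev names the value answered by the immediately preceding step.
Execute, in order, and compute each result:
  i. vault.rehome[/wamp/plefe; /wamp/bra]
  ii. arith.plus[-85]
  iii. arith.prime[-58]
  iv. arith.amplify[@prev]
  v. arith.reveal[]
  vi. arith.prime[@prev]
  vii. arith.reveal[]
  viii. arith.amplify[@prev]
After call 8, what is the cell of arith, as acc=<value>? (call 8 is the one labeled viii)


Answer: acc=11316496

Derivation:
Step: rehome[s: /wamp/plefe; d: /wamp/bra]
Result: ok
Step: plus[x: -85]
Result: -85
Step: prime[x: -58]
Result: -58
Step: amplify[x: @prev]
Result: 3364
Step: reveal[]
Result: 3364
Step: prime[x: @prev]
Result: 3364
Step: reveal[]
Result: 3364
Step: amplify[x: @prev]
Result: 11316496


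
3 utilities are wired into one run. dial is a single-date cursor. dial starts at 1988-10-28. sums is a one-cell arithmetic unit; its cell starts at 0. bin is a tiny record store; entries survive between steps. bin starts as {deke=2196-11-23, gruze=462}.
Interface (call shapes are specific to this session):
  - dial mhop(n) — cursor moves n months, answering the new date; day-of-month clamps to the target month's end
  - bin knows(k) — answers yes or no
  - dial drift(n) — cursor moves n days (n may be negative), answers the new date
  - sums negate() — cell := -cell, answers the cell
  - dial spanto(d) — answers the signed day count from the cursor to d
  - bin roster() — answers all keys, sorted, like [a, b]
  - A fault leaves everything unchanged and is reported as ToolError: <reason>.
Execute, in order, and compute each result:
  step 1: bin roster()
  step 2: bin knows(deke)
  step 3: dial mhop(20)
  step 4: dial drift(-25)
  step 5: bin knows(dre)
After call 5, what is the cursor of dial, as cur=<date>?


Answer: cur=1990-06-03

Derivation:
! bin roster() == [deke, gruze]
! bin knows(k='deke') == yes
! dial mhop(n='20') == 1990-06-28
! dial drift(n='-25') == 1990-06-03
! bin knows(k='dre') == no


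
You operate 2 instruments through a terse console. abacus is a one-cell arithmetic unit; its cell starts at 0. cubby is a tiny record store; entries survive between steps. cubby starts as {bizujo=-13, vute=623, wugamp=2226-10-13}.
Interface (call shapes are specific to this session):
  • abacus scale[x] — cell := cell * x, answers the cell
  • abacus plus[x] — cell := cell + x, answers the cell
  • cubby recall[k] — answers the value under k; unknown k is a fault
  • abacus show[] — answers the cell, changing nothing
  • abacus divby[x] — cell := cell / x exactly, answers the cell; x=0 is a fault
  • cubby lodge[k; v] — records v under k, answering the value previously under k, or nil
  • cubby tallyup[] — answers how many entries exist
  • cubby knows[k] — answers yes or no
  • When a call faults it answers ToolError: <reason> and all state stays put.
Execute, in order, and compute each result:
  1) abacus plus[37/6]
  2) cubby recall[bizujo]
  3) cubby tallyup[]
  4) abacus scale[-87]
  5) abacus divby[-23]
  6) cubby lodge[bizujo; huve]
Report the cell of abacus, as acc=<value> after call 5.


Answer: acc=1073/46

Derivation:
# 1. abacus plus(x→37/6) ~> 37/6
# 2. cubby recall(k→bizujo) ~> -13
# 3. cubby tallyup() ~> 3
# 4. abacus scale(x→-87) ~> -1073/2
# 5. abacus divby(x→-23) ~> 1073/46
# 6. cubby lodge(k→bizujo, v→huve) ~> -13


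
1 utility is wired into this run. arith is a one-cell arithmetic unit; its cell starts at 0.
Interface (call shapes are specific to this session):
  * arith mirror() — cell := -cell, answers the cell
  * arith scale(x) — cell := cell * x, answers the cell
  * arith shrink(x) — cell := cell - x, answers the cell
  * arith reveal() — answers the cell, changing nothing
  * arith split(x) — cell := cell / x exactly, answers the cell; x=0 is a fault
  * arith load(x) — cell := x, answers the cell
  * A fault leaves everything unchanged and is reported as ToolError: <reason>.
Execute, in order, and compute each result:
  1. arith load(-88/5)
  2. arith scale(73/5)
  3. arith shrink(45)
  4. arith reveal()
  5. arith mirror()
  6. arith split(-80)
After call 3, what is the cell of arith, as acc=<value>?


CALL arith load[x='-88/5']
RET  -88/5
CALL arith scale[x='73/5']
RET  -6424/25
CALL arith shrink[x='45']
RET  -7549/25
CALL arith reveal[]
RET  -7549/25
CALL arith mirror[]
RET  7549/25
CALL arith split[x='-80']
RET  -7549/2000

Answer: acc=-7549/25


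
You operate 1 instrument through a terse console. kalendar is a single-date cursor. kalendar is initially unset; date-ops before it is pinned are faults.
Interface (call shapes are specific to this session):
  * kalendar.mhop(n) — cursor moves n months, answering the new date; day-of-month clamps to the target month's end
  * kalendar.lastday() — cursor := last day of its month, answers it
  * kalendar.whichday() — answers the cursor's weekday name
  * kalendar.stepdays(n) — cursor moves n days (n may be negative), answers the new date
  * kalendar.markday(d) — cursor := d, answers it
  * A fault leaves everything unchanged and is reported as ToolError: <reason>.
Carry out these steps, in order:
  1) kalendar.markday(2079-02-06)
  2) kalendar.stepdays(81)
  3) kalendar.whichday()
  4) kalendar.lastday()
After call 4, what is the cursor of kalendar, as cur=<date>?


I run markday on d: 2079-02-06, giving 2079-02-06.
Then stepdays on n: 81, — result: 2079-04-28.
Next I call whichday: Friday.
Next I call lastday, and observe 2079-04-30.

Answer: cur=2079-04-30


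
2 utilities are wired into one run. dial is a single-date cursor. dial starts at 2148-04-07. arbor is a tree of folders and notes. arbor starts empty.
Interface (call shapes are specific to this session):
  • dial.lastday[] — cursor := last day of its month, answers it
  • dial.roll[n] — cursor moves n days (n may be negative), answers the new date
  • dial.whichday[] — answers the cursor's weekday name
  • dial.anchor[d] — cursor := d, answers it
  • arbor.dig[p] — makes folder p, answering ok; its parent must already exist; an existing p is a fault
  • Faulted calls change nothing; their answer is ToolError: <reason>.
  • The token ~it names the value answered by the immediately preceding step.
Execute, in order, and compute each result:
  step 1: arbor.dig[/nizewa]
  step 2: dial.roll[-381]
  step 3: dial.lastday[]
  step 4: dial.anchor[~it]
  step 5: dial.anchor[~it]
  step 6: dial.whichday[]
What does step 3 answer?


Answer: 2147-03-31

Derivation:
! 1. dig(p=/nizewa) : ok
! 2. roll(n=-381) : 2147-03-23
! 3. lastday() : 2147-03-31
! 4. anchor(d=~it) : 2147-03-31
! 5. anchor(d=~it) : 2147-03-31
! 6. whichday() : Friday


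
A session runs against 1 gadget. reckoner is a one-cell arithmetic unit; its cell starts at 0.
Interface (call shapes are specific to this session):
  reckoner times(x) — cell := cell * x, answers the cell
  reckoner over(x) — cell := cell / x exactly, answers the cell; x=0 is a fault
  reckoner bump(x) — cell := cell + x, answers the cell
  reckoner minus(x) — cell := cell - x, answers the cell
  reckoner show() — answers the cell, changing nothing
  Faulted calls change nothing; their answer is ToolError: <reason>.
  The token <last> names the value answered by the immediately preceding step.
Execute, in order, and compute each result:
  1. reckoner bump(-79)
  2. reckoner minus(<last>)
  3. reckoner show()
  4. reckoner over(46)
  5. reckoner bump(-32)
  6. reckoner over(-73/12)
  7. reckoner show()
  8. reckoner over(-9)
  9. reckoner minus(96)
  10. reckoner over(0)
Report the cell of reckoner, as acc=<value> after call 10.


>>> reckoner bump x: -79
:: -79
>>> reckoner minus x: <last>
:: 0
>>> reckoner show
:: 0
>>> reckoner over x: 46
:: 0
>>> reckoner bump x: -32
:: -32
>>> reckoner over x: -73/12
:: 384/73
>>> reckoner show
:: 384/73
>>> reckoner over x: -9
:: -128/219
>>> reckoner minus x: 96
:: -21152/219
>>> reckoner over x: 0
:: ToolError: division by zero

Answer: acc=-21152/219


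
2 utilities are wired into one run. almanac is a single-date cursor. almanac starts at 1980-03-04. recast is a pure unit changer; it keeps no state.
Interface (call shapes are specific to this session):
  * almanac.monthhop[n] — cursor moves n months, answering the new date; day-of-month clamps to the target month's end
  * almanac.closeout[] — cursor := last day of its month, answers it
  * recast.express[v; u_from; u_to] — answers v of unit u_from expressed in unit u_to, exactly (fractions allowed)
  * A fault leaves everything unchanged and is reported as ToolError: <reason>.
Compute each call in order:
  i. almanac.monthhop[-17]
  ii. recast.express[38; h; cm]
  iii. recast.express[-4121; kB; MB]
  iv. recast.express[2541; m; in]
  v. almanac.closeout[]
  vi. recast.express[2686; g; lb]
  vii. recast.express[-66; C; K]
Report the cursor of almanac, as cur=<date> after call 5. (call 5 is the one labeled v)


Answer: cur=1978-10-31

Derivation:
→ almanac.monthhop(-17)
← 1978-10-04
→ recast.express(38, h, cm)
← ToolError: incompatible units
→ recast.express(-4121, kB, MB)
← -4121/1000
→ recast.express(2541, m, in)
← 12705000/127
→ almanac.closeout()
← 1978-10-31
→ recast.express(2686, g, lb)
← 268600000/45359237
→ recast.express(-66, C, K)
← 4143/20


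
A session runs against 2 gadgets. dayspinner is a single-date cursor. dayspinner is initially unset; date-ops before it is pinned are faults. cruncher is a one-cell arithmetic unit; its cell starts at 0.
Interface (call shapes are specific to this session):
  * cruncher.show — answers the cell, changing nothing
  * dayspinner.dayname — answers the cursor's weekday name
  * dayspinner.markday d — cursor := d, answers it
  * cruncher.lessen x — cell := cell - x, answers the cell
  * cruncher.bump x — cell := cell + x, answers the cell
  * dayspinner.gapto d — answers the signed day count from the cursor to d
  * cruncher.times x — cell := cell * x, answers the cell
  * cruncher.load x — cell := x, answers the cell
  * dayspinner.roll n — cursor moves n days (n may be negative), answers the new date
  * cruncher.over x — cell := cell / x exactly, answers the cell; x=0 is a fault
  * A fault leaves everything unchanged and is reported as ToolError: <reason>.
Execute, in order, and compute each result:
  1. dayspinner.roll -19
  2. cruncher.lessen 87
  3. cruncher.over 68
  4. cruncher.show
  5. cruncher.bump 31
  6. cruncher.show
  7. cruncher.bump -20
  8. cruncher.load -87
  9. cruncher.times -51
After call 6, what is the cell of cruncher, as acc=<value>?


>>> dayspinner.roll n→-19
= ToolError: no date set
>>> cruncher.lessen x→87
= -87
>>> cruncher.over x→68
= -87/68
>>> cruncher.show
= -87/68
>>> cruncher.bump x→31
= 2021/68
>>> cruncher.show
= 2021/68
>>> cruncher.bump x→-20
= 661/68
>>> cruncher.load x→-87
= -87
>>> cruncher.times x→-51
= 4437

Answer: acc=2021/68


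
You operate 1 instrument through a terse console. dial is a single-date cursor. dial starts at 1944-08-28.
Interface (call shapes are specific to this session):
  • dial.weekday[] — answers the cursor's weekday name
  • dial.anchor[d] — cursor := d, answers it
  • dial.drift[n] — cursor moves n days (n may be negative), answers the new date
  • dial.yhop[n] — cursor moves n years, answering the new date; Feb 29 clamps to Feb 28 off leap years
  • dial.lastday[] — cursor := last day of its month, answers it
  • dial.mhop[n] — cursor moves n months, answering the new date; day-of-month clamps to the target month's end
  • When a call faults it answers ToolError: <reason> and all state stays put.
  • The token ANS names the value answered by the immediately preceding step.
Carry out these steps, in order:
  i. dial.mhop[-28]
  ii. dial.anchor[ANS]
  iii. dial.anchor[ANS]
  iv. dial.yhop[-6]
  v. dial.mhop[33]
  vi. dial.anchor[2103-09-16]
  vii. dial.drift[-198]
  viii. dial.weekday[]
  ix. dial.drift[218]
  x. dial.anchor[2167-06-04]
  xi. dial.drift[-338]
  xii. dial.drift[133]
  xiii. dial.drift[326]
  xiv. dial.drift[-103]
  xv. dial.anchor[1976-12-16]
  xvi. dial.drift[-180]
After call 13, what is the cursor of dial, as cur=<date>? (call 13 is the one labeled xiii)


I call mhop(n='-28'), → 1942-04-28.
Next I call anchor(d='ANS'): 1942-04-28.
I call anchor(d='ANS'), yielding 1942-04-28.
Invoking yhop(n='-6'), — result: 1936-04-28.
Now I run mhop(n='33'), — result: 1939-01-28.
I run anchor(d='2103-09-16'), and get 2103-09-16.
I use drift(n='-198'), and observe 2103-03-02.
I run weekday, — result: Friday.
Using drift(n='218'), yielding 2103-10-06.
I call anchor(d='2167-06-04'), giving 2167-06-04.
Then drift(n='-338'), and observe 2166-07-01.
Invoking drift(n='133'), → 2166-11-11.
Then drift(n='326'), — result: 2167-10-03.
Invoking drift(n='-103'), which returns 2167-06-22.
Now I run anchor(d='1976-12-16'), and get 1976-12-16.
Now I run drift(n='-180'), and observe 1976-06-19.

Answer: cur=2167-10-03


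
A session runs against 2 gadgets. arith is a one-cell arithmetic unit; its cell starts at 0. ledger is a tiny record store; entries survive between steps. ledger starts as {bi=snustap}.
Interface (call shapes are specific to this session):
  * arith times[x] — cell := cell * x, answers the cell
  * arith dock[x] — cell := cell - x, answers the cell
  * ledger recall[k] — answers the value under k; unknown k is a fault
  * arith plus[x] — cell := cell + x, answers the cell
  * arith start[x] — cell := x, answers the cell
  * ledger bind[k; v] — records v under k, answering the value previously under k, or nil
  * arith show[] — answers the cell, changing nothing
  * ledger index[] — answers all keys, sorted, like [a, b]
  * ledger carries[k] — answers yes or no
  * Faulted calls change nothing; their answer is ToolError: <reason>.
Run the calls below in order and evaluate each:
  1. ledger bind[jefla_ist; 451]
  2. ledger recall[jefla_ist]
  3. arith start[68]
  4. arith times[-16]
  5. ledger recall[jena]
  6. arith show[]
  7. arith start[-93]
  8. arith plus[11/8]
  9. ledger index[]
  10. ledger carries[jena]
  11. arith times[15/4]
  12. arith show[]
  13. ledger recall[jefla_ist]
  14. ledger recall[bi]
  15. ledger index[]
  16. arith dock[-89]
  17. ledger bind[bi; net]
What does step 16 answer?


Answer: -8147/32

Derivation:
% ledger bind(jefla_ist, 451) ~> nil
% ledger recall(jefla_ist) ~> 451
% arith start(68) ~> 68
% arith times(-16) ~> -1088
% ledger recall(jena) ~> ToolError: no such key jena
% arith show() ~> -1088
% arith start(-93) ~> -93
% arith plus(11/8) ~> -733/8
% ledger index() ~> [bi, jefla_ist]
% ledger carries(jena) ~> no
% arith times(15/4) ~> -10995/32
% arith show() ~> -10995/32
% ledger recall(jefla_ist) ~> 451
% ledger recall(bi) ~> snustap
% ledger index() ~> [bi, jefla_ist]
% arith dock(-89) ~> -8147/32
% ledger bind(bi, net) ~> snustap


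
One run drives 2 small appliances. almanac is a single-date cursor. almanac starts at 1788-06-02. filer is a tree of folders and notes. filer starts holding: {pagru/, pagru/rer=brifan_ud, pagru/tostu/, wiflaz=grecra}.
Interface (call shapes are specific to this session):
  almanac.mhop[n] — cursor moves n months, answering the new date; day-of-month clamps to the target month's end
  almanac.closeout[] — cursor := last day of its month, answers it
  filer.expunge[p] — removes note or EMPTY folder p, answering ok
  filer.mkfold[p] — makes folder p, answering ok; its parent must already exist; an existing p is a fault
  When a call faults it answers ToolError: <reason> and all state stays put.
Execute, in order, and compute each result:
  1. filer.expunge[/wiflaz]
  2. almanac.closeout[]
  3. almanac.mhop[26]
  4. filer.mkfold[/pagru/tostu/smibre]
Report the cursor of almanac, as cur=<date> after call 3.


Answer: cur=1790-08-30

Derivation:
→ filer.expunge(p='/wiflaz')
← ok
→ almanac.closeout()
← 1788-06-30
→ almanac.mhop(n='26')
← 1790-08-30
→ filer.mkfold(p='/pagru/tostu/smibre')
← ok


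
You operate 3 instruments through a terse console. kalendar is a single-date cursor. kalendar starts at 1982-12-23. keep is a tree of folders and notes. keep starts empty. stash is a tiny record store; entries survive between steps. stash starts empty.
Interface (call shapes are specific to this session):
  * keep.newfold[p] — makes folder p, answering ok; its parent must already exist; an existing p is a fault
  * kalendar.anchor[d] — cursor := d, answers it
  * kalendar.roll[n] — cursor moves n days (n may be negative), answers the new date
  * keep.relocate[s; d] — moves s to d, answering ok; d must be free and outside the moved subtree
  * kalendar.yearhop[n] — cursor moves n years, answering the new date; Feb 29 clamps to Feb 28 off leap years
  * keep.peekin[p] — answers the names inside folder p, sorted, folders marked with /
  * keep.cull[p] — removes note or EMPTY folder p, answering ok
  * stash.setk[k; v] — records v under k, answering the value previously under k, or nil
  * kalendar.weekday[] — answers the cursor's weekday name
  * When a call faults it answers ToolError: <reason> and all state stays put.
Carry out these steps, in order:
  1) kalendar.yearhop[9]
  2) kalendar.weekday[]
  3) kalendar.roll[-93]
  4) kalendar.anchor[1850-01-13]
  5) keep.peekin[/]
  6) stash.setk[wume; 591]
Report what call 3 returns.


>> kalendar.yearhop(n: 9)
<< 1991-12-23
>> kalendar.weekday()
<< Monday
>> kalendar.roll(n: -93)
<< 1991-09-21
>> kalendar.anchor(d: 1850-01-13)
<< 1850-01-13
>> keep.peekin(p: /)
<< []
>> stash.setk(k: wume, v: 591)
<< nil

Answer: 1991-09-21


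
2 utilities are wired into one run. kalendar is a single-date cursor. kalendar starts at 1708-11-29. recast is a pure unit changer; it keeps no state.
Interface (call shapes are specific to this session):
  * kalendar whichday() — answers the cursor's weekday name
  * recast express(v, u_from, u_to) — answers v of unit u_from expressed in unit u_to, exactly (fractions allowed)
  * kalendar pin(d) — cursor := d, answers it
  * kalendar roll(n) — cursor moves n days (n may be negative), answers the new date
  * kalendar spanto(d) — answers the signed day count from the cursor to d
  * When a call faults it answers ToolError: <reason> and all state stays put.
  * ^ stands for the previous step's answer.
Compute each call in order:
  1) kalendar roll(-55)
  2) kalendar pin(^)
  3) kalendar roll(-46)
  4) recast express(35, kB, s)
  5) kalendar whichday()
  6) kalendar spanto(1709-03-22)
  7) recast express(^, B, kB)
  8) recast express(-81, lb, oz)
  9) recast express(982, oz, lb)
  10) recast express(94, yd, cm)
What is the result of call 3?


Answer: 1708-08-20

Derivation:
Invoking kalendar roll using n=-55, → 1708-10-05.
Then kalendar pin using d=^, → 1708-10-05.
Then kalendar roll using n=-46, which returns 1708-08-20.
Calling recast express using v=35, u_from=kB, u_to=s, yielding ToolError: incompatible units.
I run kalendar whichday(), and get Monday.
Then kalendar spanto using d=1709-03-22, which returns 214.
Using recast express using v=^, u_from=B, u_to=kB, — result: 107/500.
Using recast express using v=-81, u_from=lb, u_to=oz, and observe -1296.
I use recast express using v=982, u_from=oz, u_to=lb: 491/8.
Now I run recast express using v=94, u_from=yd, u_to=cm, → 214884/25.


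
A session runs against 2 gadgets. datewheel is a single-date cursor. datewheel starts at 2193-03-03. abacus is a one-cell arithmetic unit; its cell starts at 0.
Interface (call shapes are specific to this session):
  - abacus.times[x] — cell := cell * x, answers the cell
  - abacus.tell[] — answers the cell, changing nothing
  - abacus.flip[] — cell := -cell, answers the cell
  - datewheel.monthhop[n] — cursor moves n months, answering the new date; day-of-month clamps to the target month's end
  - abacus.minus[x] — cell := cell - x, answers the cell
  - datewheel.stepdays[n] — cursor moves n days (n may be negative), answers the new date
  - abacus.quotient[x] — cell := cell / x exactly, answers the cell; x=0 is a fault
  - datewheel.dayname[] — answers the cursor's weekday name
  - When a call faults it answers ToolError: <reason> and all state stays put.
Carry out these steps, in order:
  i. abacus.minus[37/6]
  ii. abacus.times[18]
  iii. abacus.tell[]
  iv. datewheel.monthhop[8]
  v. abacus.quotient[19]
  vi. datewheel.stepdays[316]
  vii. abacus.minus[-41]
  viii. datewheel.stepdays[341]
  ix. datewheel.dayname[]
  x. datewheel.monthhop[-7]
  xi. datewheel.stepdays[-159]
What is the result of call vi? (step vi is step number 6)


Answer: 2194-09-15

Derivation:
·→ abacus.minus(37/6)
·← -37/6
·→ abacus.times(18)
·← -111
·→ abacus.tell()
·← -111
·→ datewheel.monthhop(8)
·← 2193-11-03
·→ abacus.quotient(19)
·← -111/19
·→ datewheel.stepdays(316)
·← 2194-09-15
·→ abacus.minus(-41)
·← 668/19
·→ datewheel.stepdays(341)
·← 2195-08-22
·→ datewheel.dayname()
·← Saturday
·→ datewheel.monthhop(-7)
·← 2195-01-22
·→ datewheel.stepdays(-159)
·← 2194-08-16


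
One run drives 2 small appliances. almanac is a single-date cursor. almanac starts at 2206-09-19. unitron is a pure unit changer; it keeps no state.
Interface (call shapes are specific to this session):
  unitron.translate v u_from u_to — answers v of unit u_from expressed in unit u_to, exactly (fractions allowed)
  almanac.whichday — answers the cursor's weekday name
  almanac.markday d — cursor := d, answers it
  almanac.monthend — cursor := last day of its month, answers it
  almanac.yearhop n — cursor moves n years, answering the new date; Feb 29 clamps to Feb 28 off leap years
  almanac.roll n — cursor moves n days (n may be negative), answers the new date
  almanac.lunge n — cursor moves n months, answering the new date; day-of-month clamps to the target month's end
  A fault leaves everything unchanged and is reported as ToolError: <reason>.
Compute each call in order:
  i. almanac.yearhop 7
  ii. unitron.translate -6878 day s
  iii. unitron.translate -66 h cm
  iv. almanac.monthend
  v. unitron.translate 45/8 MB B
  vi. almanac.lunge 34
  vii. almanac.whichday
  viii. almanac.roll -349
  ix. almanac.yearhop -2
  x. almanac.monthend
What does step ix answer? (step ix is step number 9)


Step: almanac.yearhop[n='7']
Result: 2213-09-19
Step: unitron.translate[v='-6878'; u_from='day'; u_to='s']
Result: -594259200
Step: unitron.translate[v='-66'; u_from='h'; u_to='cm']
Result: ToolError: incompatible units
Step: almanac.monthend[]
Result: 2213-09-30
Step: unitron.translate[v='45/8'; u_from='MB'; u_to='B']
Result: 5625000
Step: almanac.lunge[n='34']
Result: 2216-07-30
Step: almanac.whichday[]
Result: Tuesday
Step: almanac.roll[n='-349']
Result: 2215-08-16
Step: almanac.yearhop[n='-2']
Result: 2213-08-16
Step: almanac.monthend[]
Result: 2213-08-31

Answer: 2213-08-16


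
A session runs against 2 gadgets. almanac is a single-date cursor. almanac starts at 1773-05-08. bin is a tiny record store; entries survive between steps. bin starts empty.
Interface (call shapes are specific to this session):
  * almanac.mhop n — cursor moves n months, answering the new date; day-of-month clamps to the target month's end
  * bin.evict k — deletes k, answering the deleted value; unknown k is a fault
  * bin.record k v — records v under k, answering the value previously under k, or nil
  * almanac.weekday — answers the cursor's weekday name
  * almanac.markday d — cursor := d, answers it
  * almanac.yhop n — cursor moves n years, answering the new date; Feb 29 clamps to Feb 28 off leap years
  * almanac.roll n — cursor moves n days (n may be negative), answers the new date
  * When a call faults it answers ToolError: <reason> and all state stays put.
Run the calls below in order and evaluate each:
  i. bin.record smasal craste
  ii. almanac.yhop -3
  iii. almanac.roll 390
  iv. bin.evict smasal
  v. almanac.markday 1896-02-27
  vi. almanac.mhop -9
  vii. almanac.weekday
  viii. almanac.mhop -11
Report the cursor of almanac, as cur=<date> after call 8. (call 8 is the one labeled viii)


Answer: cur=1894-06-27

Derivation:
I call bin.record using k='smasal', v='craste', and get nil.
I use almanac.yhop using n='-3', and get 1770-05-08.
Now I run almanac.roll using n='390', which returns 1771-06-02.
Calling bin.evict using k='smasal', yielding craste.
I use almanac.markday using d='1896-02-27', and see 1896-02-27.
Calling almanac.mhop using n='-9', and observe 1895-05-27.
I try almanac.weekday(): Monday.
Next I call almanac.mhop using n='-11', and get 1894-06-27.


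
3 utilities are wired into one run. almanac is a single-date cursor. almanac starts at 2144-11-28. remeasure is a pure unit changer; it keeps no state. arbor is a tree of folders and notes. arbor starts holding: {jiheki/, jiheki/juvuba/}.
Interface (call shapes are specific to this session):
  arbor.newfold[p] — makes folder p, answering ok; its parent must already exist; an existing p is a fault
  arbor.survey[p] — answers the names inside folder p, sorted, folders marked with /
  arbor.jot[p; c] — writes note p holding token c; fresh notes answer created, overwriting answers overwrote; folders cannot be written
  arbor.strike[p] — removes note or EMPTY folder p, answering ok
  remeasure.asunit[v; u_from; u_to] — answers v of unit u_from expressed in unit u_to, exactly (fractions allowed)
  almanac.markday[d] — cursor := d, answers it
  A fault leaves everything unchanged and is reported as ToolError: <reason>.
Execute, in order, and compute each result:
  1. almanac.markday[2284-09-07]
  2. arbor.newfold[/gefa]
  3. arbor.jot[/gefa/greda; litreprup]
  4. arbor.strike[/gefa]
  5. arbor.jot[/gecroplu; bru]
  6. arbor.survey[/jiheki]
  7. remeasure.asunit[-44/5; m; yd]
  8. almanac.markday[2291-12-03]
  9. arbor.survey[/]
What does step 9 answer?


Answer: [gecroplu, gefa/, jiheki/]

Derivation:
! 1. markday(d→2284-09-07) -> 2284-09-07
! 2. newfold(p→/gefa) -> ok
! 3. jot(p→/gefa/greda, c→litreprup) -> created
! 4. strike(p→/gefa) -> ToolError: not empty
! 5. jot(p→/gecroplu, c→bru) -> created
! 6. survey(p→/jiheki) -> [juvuba/]
! 7. asunit(v→-44/5, u_from→m, u_to→yd) -> -11000/1143
! 8. markday(d→2291-12-03) -> 2291-12-03
! 9. survey(p→/) -> [gecroplu, gefa/, jiheki/]


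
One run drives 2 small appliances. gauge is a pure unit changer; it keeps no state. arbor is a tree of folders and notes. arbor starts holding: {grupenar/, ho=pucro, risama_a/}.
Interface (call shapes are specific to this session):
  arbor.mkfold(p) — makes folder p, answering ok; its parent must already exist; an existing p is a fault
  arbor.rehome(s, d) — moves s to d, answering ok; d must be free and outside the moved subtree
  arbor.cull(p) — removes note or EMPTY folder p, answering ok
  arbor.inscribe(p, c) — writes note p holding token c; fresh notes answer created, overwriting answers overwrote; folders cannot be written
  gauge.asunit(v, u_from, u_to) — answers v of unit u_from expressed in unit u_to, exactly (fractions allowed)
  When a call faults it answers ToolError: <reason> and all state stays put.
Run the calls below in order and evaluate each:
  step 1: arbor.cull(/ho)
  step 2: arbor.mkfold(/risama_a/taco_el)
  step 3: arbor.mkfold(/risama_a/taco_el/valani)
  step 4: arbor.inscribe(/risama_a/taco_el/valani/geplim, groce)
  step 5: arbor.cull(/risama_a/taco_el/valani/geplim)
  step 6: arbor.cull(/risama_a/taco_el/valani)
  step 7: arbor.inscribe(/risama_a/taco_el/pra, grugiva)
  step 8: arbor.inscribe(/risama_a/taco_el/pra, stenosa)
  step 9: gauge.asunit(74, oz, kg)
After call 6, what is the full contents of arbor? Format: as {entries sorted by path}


Answer: {grupenar/, risama_a/, risama_a/taco_el/}

Derivation:
I invoke arbor.cull on p=/ho, yielding ok.
I call arbor.mkfold on p=/risama_a/taco_el, and observe ok.
Then arbor.mkfold on p=/risama_a/taco_el/valani, giving ok.
Then arbor.inscribe on p=/risama_a/taco_el/valani/geplim, c=groce, and get created.
I try arbor.cull on p=/risama_a/taco_el/valani/geplim, — result: ok.
Now I run arbor.cull on p=/risama_a/taco_el/valani, yielding ok.
Next I call arbor.inscribe on p=/risama_a/taco_el/pra, c=grugiva, and see created.
I run arbor.inscribe on p=/risama_a/taco_el/pra, c=stenosa: overwrote.
I run gauge.asunit on v=74, u_from=oz, u_to=kg: 1678291769/800000000.


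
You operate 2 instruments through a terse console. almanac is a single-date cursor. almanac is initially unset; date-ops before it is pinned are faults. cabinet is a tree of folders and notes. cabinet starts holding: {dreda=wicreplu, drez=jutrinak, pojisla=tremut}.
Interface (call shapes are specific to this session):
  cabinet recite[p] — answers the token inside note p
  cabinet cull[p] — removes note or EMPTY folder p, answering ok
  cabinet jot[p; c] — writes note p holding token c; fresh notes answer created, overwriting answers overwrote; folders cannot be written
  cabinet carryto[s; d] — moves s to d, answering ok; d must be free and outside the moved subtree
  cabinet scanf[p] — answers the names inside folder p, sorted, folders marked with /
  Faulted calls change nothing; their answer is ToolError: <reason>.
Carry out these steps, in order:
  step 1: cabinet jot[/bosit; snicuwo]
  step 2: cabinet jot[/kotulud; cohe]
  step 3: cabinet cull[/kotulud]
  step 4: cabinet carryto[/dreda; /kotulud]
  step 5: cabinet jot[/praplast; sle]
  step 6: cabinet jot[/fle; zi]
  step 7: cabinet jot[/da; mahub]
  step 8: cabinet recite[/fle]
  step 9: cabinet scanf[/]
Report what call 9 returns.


Answer: [bosit, da, drez, fle, kotulud, pojisla, praplast]

Derivation:
Step: cabinet jot[p='/bosit'; c='snicuwo']
Result: created
Step: cabinet jot[p='/kotulud'; c='cohe']
Result: created
Step: cabinet cull[p='/kotulud']
Result: ok
Step: cabinet carryto[s='/dreda'; d='/kotulud']
Result: ok
Step: cabinet jot[p='/praplast'; c='sle']
Result: created
Step: cabinet jot[p='/fle'; c='zi']
Result: created
Step: cabinet jot[p='/da'; c='mahub']
Result: created
Step: cabinet recite[p='/fle']
Result: zi
Step: cabinet scanf[p='/']
Result: [bosit, da, drez, fle, kotulud, pojisla, praplast]


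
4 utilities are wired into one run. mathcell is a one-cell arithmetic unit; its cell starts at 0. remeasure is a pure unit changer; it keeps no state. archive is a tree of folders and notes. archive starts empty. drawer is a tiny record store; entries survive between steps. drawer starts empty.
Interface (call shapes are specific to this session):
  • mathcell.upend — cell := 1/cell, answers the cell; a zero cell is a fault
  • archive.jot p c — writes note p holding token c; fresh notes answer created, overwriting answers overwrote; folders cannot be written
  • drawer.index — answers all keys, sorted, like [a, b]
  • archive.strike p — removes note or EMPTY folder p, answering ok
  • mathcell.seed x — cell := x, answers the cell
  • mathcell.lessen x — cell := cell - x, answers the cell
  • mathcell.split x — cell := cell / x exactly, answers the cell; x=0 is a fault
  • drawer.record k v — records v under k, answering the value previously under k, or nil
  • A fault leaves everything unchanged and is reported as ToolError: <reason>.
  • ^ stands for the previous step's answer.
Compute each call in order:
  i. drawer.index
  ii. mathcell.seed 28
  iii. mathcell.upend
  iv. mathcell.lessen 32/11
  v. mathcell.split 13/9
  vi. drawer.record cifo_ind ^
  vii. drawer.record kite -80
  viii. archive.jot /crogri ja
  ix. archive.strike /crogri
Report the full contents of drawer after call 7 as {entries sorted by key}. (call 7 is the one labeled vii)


Answer: {cifo_ind=-7965/4004, kite=-80}

Derivation:
Do: drawer.index[]
See: []
Do: mathcell.seed[x: 28]
See: 28
Do: mathcell.upend[]
See: 1/28
Do: mathcell.lessen[x: 32/11]
See: -885/308
Do: mathcell.split[x: 13/9]
See: -7965/4004
Do: drawer.record[k: cifo_ind; v: ^]
See: nil
Do: drawer.record[k: kite; v: -80]
See: nil
Do: archive.jot[p: /crogri; c: ja]
See: created
Do: archive.strike[p: /crogri]
See: ok
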